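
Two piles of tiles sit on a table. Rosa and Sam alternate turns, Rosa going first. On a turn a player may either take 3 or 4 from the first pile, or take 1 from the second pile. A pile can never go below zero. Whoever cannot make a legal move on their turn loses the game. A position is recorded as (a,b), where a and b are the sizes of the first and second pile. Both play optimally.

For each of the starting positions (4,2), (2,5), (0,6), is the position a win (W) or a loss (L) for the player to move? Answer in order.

Compute win/loss labels from the base case upward. A position with no move is L. Any other position is W if it can reach an L in one move, else L.
No move ever increases a pile, so every position that can arise here has a ≤ 4 and b ≤ 6; it is enough to label the cells with 0 ≤ a ≤ 4 and 0 ≤ b ≤ 6.
Every move lowers a or b (never raises either), so fill the grid row by row in increasing a, and left to right within a row: each cell's successors are then already labelled.
      b=0  b=1  b=2  b=3  b=4  b=5  b=6
a=0:    L    W    L    W    L    W    L
a=1:    L    W    L    W    L    W    L
a=2:    L    W    L    W    L    W    L
a=3:    W    L    W    L    W    L    W
a=4:    W    L    W    L    W    L    W
Cells with no legal move (terminal, hence L): (0,0), (1,0), (2,0).
The remaining L cells, each justified by listing all of its moves:
(0,2): L (sole option (0,1)(W) is W)
(0,4): L (sole option (0,3)(W) is W)
(0,6): L (sole option (0,5)(W) is W)
(1,2): L (sole option (1,1)(W) is W)
(1,4): L (sole option (1,3)(W) is W)
(1,6): L (sole option (1,5)(W) is W)
(2,2): L (sole option (2,1)(W) is W)
(2,4): L (sole option (2,3)(W) is W)
(2,6): L (sole option (2,5)(W) is W)
(3,1): L (options (0,1)(W), (3,0)(W) are all W)
(3,3): L (options (0,3)(W), (3,2)(W) are all W)
(3,5): L (options (0,5)(W), (3,4)(W) are all W)
(4,1): L (options (1,1)(W), (0,1)(W), (4,0)(W) are all W)
(4,3): L (options (1,3)(W), (0,3)(W), (4,2)(W) are all W)
(4,5): L (options (1,5)(W), (0,5)(W), (4,4)(W) are all W)
Every other cell has at least one move into one of the L cells above, so it is W.
(4,2): the move to (1,2) reaches an L cell, so W
(2,5): the move to (2,4) reaches an L cell, so W
(0,6): one of the L cells justified above, so L

(4,2): W, (2,5): W, (0,6): L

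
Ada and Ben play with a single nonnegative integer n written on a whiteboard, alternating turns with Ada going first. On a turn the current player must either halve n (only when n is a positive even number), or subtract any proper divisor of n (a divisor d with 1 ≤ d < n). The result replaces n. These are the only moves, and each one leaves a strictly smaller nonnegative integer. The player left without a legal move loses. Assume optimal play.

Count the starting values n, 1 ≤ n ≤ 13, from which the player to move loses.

7

Build the W/L table. Terminal = L. A non-terminal position is W if it has a move to some L; otherwise it is L.
n=0: no move → L
n=1: no move → L
n=2: W (go to 1, an L position)
n=3: L (sole option 2(W) is W)
n=4: W (go to 3, an L position)
n=5: L (sole option 4(W) is W)
n=6: W (go to 3, an L position)
n=7: L (sole option 6(W) is W)
n=8: W (go to 7, an L position)
n=9: L (options 6(W), 8(W) are all W)
n=10: W (go to 5, an L position)
n=11: L (sole option 10(W) is W)
n=12: W (go to 9, an L position)
n=13: L (sole option 12(W) is W)
L entries with 1 ≤ n ≤ 13 (n=0 is outside the asked range and is not counted): n = 1, 3, 5, 7, 9, 11, 13; that makes 7.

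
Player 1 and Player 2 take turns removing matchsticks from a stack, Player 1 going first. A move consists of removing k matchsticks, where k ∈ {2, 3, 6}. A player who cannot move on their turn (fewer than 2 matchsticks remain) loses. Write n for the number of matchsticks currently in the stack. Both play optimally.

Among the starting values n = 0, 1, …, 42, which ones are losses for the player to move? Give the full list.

0, 1, 5, 9, 10, 14, 18, 19, 23, 27, 28, 32, 36, 37, 41

Classify positions by backward induction: terminal positions (no move available) are L. From any other position, the mover wins iff some move reaches an L.
n=0: no move → L
n=1: no move → L
n=2: W (go to 0, an L position)
n=3: W (go to 1, an L position)
n=4: W (go to 1, an L position)
n=5: L (options 3(W), 2(W) are all W)
n=6: W (go to 0, an L position)
n=7: W (go to 5, an L position)
n=8: W (go to 5, an L position)
n=9: L (options 7(W), 6(W), 3(W) are all W)
n=10: L (options 8(W), 7(W), 4(W) are all W)
n=11: W (go to 9, an L position)
n=12: W (go to 10, an L position)
n=13: W (go to 10, an L position)
n=14: L (options 12(W), 11(W), 8(W) are all W)
n=15: W (go to 9, an L position)
n=16: W (go to 14, an L position)
n=17: W (go to 14, an L position)
n=18: L (options 16(W), 15(W), 12(W) are all W)
n=19: L (options 17(W), 16(W), 13(W) are all W)
n=20: W (go to 18, an L position)
n=21: W (go to 19, an L position)
n=22: W (go to 19, an L position)
n=23: L (options 21(W), 20(W), 17(W) are all W)
n=24: W (go to 18, an L position)
n=25: W (go to 23, an L position)
n=26: W (go to 23, an L position)
n=27: L (options 25(W), 24(W), 21(W) are all W)
n=28: L (options 26(W), 25(W), 22(W) are all W)
n=29: W (go to 27, an L position)
n=30: W (go to 28, an L position)
n=31: W (go to 28, an L position)
n=32: L (options 30(W), 29(W), 26(W) are all W)
n=33: W (go to 27, an L position)
n=34: W (go to 32, an L position)
n=35: W (go to 32, an L position)
n=36: L (options 34(W), 33(W), 30(W) are all W)
n=37: L (options 35(W), 34(W), 31(W) are all W)
n=38: W (go to 36, an L position)
n=39: W (go to 37, an L position)
n=40: W (go to 37, an L position)
n=41: L (options 39(W), 38(W), 35(W) are all W)
n=42: W (go to 36, an L position)
The losing starting values of n are exactly the entries labelled L in this table (15 of them).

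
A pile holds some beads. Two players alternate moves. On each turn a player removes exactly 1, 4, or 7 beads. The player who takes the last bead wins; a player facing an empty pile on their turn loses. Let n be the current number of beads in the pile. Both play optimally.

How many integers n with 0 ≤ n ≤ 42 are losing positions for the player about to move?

Compute win/loss labels from the base case upward. A position with no move is L. Any other position is W if it can reach an L in one move, else L.
n=0: no move → L
n=1: can move to 0, which is L ⇒ W
n=2: the only move is to 1(W), a W ⇒ L
n=3: can move to 2, which is L ⇒ W
n=4: can move to 0, which is L ⇒ W
n=5: moves to 4(W), 1(W); every one is W ⇒ L
n=6: can move to 5, which is L ⇒ W
n=7: can move to 0, which is L ⇒ W
n=8: moves to 7(W), 4(W), 1(W); every one is W ⇒ L
n=9: can move to 8, which is L ⇒ W
n=10: moves to 9(W), 6(W), 3(W); every one is W ⇒ L
n=11: can move to 10, which is L ⇒ W
n=12: can move to 8, which is L ⇒ W
n=13: moves to 12(W), 9(W), 6(W); every one is W ⇒ L
n=14: can move to 13, which is L ⇒ W
n=15: can move to 8, which is L ⇒ W
n=16: moves to 15(W), 12(W), 9(W); every one is W ⇒ L
n=17: can move to 16, which is L ⇒ W
n=18: moves to 17(W), 14(W), 11(W); every one is W ⇒ L
n=19: can move to 18, which is L ⇒ W
n=20: can move to 16, which is L ⇒ W
n=21: moves to 20(W), 17(W), 14(W); every one is W ⇒ L
n=22: can move to 21, which is L ⇒ W
n=23: can move to 16, which is L ⇒ W
n=24: moves to 23(W), 20(W), 17(W); every one is W ⇒ L
n=25: can move to 24, which is L ⇒ W
n=26: moves to 25(W), 22(W), 19(W); every one is W ⇒ L
n=27: can move to 26, which is L ⇒ W
n=28: can move to 24, which is L ⇒ W
n=29: moves to 28(W), 25(W), 22(W); every one is W ⇒ L
n=30: can move to 29, which is L ⇒ W
n=31: can move to 24, which is L ⇒ W
n=32: moves to 31(W), 28(W), 25(W); every one is W ⇒ L
n=33: can move to 32, which is L ⇒ W
n=34: moves to 33(W), 30(W), 27(W); every one is W ⇒ L
n=35: can move to 34, which is L ⇒ W
n=36: can move to 32, which is L ⇒ W
n=37: moves to 36(W), 33(W), 30(W); every one is W ⇒ L
n=38: can move to 37, which is L ⇒ W
n=39: can move to 32, which is L ⇒ W
n=40: moves to 39(W), 36(W), 33(W); every one is W ⇒ L
n=41: can move to 40, which is L ⇒ W
n=42: moves to 41(W), 38(W), 35(W); every one is W ⇒ L
L entries with 0 ≤ n ≤ 42: n = 0, 2, 5, 8, 10, 13, 16, 18, 21, 24, 26, 29, 32, 34, 37, 40, 42; that makes 17.

17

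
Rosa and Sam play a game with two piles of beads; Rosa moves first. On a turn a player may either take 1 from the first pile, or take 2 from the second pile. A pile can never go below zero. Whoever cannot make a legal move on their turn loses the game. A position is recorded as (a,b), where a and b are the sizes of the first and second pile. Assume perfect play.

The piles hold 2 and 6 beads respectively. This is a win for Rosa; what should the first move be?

Move to (1,6).

Positions with no move are L. A position that does have a move is losing for the player to move precisely when every available move leads to a winning position for the opponent. Fill in the labels:
No move ever increases a pile, so every position that can arise here has a ≤ 2 and b ≤ 6; it is enough to label the cells with 0 ≤ a ≤ 2 and 0 ≤ b ≤ 6.
Every move lowers a or b (never raises either), so fill the grid row by row in increasing a, and left to right within a row: each cell's successors are then already labelled.
      b=0  b=1  b=2  b=3  b=4  b=5  b=6
a=0:    L    L    W    W    L    L    W
a=1:    W    W    L    L    W    W    L
a=2:    L    L    W    W    L    L    W
Cells with no legal move (terminal, hence L): (0,0), (0,1).
The remaining L cells, each justified by listing all of its moves:
(0,4): L (sole option (0,2)(W) is W)
(0,5): L (sole option (0,3)(W) is W)
(1,2): L (options (0,2)(W), (1,0)(W) are all W)
(1,3): L (options (0,3)(W), (1,1)(W) are all W)
(1,6): L (options (0,6)(W), (1,4)(W) are all W)
(2,0): L (sole option (1,0)(W) is W)
(2,1): L (sole option (1,1)(W) is W)
(2,4): L (options (1,4)(W), (2,2)(W) are all W)
(2,5): L (options (1,5)(W), (2,3)(W) are all W)
Every other cell has at least one move into one of the L cells above, so it is W.
From (2,6), the L positions reachable in one move are: (1,6), (2,4). Any move reaching one of these is winning.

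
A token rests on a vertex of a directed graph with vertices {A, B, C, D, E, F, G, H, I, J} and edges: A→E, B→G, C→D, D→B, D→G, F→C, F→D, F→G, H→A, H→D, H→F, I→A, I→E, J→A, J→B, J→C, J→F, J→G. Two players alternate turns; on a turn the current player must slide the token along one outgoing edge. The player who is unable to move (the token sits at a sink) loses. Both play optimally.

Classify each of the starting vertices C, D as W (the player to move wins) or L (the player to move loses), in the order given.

C: L, D: W

Positions with no move are L. A position that does have a move is losing for the player to move precisely when every available move leads to a winning position for the opponent. Fill in the labels:
Every edge goes from a vertex to one that appears earlier in the order E, G, B, A, D, C, I, F, J, H, so processing vertices in that order labels each vertex after all of its successors.
E: no outgoing edge → L
G: no outgoing edge → L
B: W (go to G, an L position)
A: W (go to E, an L position)
D: W (go to G, an L position)
C: L (sole option D(W) is W)
I: W (go to E, an L position)
F: W (go to C, an L position)
J: W (go to C, an L position)
H: L (options F(W), D(W), A(W) are all W)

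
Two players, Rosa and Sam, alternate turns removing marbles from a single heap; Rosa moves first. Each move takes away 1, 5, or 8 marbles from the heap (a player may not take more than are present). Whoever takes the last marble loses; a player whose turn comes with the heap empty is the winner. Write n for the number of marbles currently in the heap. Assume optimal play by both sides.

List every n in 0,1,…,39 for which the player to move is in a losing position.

1, 3, 5, 7, 14, 16, 18, 20, 27, 29, 31, 33

Label each position W (a win for the player to move) or L (a loss). A position with no legal move is W; any other position is W exactly when some move reaches an L, and L when every move reaches a W.
n=0: no move; the opponent has just taken the last marble and therefore loses → W
n=1: only reaches 0(W), which is W → L
n=2: reaches L-position 1 → W
n=3: only reaches 2(W), which is W → L
n=4: reaches L-position 3 → W
n=5: only reaches 4(W), 0(W), all W → L
n=6: reaches L-position 5 → W
n=7: only reaches 6(W), 2(W), all W → L
n=8: reaches L-position 7 → W
n=9: reaches L-position 1 → W
n=10: reaches L-position 5 → W
n=11: reaches L-position 3 → W
n=12: reaches L-position 7 → W
n=13: reaches L-position 5 → W
n=14: only reaches 13(W), 9(W), 6(W), all W → L
n=15: reaches L-position 14 → W
n=16: only reaches 15(W), 11(W), 8(W), all W → L
n=17: reaches L-position 16 → W
n=18: only reaches 17(W), 13(W), 10(W), all W → L
n=19: reaches L-position 18 → W
n=20: only reaches 19(W), 15(W), 12(W), all W → L
n=21: reaches L-position 20 → W
n=22: reaches L-position 14 → W
n=23: reaches L-position 18 → W
n=24: reaches L-position 16 → W
n=25: reaches L-position 20 → W
n=26: reaches L-position 18 → W
n=27: only reaches 26(W), 22(W), 19(W), all W → L
n=28: reaches L-position 27 → W
n=29: only reaches 28(W), 24(W), 21(W), all W → L
n=30: reaches L-position 29 → W
n=31: only reaches 30(W), 26(W), 23(W), all W → L
n=32: reaches L-position 31 → W
n=33: only reaches 32(W), 28(W), 25(W), all W → L
n=34: reaches L-position 33 → W
n=35: reaches L-position 27 → W
n=36: reaches L-position 31 → W
n=37: reaches L-position 29 → W
n=38: reaches L-position 33 → W
n=39: reaches L-position 31 → W
Reading off the rows marked L gives the requested list; there are 12 such values of n.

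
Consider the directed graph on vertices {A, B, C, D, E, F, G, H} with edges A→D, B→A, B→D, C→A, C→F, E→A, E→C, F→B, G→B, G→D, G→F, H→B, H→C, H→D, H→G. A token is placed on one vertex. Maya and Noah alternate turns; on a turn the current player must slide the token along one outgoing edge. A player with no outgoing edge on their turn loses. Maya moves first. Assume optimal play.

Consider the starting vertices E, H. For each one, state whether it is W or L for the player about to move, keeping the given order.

Use the standard recursion: the mover loses at a terminal position; elsewhere, the mover wins exactly when some move hands the opponent an L position.
Every edge goes from a vertex to one that appears earlier in the order D, A, B, F, G, C, E, H, so processing vertices in that order labels each vertex after all of its successors.
D: no outgoing edge → L
A: reaches L-position D → W
B: reaches L-position D → W
F: only reaches B(W), which is W → L
G: reaches L-position F → W
C: reaches L-position F → W
E: only reaches C(W), A(W), all W → L
H: reaches L-position D → W

E: L, H: W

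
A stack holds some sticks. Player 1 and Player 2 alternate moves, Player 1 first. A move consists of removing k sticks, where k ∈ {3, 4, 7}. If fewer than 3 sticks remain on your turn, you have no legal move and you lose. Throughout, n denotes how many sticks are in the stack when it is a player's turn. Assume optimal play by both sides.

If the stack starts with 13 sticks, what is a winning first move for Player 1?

Use the standard recursion: the mover loses at a terminal position; elsewhere, the mover wins exactly when some move hands the opponent an L position.
n=0: no move → L
n=1: no move → L
n=2: no move → L
n=3: can move to 0, which is L ⇒ W
n=4: can move to 1, which is L ⇒ W
n=5: can move to 2, which is L ⇒ W
n=6: can move to 2, which is L ⇒ W
n=7: can move to 0, which is L ⇒ W
n=8: can move to 1, which is L ⇒ W
n=9: can move to 2, which is L ⇒ W
n=10: moves to 7(W), 6(W), 3(W); every one is W ⇒ L
n=11: moves to 8(W), 7(W), 4(W); every one is W ⇒ L
n=12: moves to 9(W), 8(W), 5(W); every one is W ⇒ L
n=13: can move to 10, which is L ⇒ W
From 13, the L positions reachable in one move are: 10.

Remove 3, leaving 10.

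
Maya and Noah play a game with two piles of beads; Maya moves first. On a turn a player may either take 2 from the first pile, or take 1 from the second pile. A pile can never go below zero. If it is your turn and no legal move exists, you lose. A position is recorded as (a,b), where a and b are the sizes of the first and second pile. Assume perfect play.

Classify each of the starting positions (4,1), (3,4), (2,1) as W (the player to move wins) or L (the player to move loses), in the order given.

(4,1): W, (3,4): W, (2,1): L

Work bottom-up. With no move the player to move loses. Otherwise the position is W if at least one move leads to an L position for the opponent, and L if every move leads to a W.
No move ever increases a pile, so every position that can arise here has a ≤ 4 and b ≤ 4; it is enough to label the cells with 0 ≤ a ≤ 4 and 0 ≤ b ≤ 4.
Every move lowers a or b (never raises either), so fill the grid row by row in increasing a, and left to right within a row: each cell's successors are then already labelled.
      b=0  b=1  b=2  b=3  b=4
a=0:    L    W    L    W    L
a=1:    L    W    L    W    L
a=2:    W    L    W    L    W
a=3:    W    L    W    L    W
a=4:    L    W    L    W    L
Cells with no legal move (terminal, hence L): (0,0), (1,0).
The remaining L cells, each justified by listing all of its moves:
(0,2): the only move is to (0,1)(W), a W ⇒ L
(0,4): the only move is to (0,3)(W), a W ⇒ L
(1,2): the only move is to (1,1)(W), a W ⇒ L
(1,4): the only move is to (1,3)(W), a W ⇒ L
(2,1): moves to (0,1)(W), (2,0)(W); every one is W ⇒ L
(2,3): moves to (0,3)(W), (2,2)(W); every one is W ⇒ L
(3,1): moves to (1,1)(W), (3,0)(W); every one is W ⇒ L
(3,3): moves to (1,3)(W), (3,2)(W); every one is W ⇒ L
(4,0): the only move is to (2,0)(W), a W ⇒ L
(4,2): moves to (2,2)(W), (4,1)(W); every one is W ⇒ L
(4,4): moves to (2,4)(W), (4,3)(W); every one is W ⇒ L
Every other cell has at least one move into one of the L cells above, so it is W.
(4,1): the move to (2,1) reaches an L cell, so W
(3,4): the move to (1,4) reaches an L cell, so W
(2,1): one of the L cells justified above, so L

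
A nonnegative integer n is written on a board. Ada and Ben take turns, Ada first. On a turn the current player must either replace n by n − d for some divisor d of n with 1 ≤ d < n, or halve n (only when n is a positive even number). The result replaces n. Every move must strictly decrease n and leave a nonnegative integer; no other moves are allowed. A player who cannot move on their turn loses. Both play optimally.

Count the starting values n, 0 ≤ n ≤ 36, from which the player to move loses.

Label each position W (a win for the player to move) or L (a loss). A position with no legal move is L; any other position is W exactly when some move reaches an L, and L when every move reaches a W.
n=0: no move → L
n=1: no move → L
n=2: W (go to 1, an L position)
n=3: L (sole option 2(W) is W)
n=4: W (go to 3, an L position)
n=5: L (sole option 4(W) is W)
n=6: W (go to 3, an L position)
n=7: L (sole option 6(W) is W)
n=8: W (go to 7, an L position)
n=9: L (options 6(W), 8(W) are all W)
n=10: W (go to 5, an L position)
n=11: L (sole option 10(W) is W)
n=12: W (go to 9, an L position)
n=13: L (sole option 12(W) is W)
n=14: W (go to 7, an L position)
n=15: L (options 10(W), 12(W), 14(W) are all W)
n=16: W (go to 15, an L position)
n=17: L (sole option 16(W) is W)
n=18: W (go to 9, an L position)
n=19: L (sole option 18(W) is W)
n=20: W (go to 15, an L position)
n=21: L (options 14(W), 18(W), 20(W) are all W)
n=22: W (go to 11, an L position)
n=23: L (sole option 22(W) is W)
n=24: W (go to 21, an L position)
n=25: L (options 20(W), 24(W) are all W)
n=26: W (go to 13, an L position)
n=27: L (options 18(W), 24(W), 26(W) are all W)
n=28: W (go to 21, an L position)
n=29: L (sole option 28(W) is W)
n=30: W (go to 15, an L position)
n=31: L (sole option 30(W) is W)
n=32: W (go to 31, an L position)
n=33: L (options 22(W), 30(W), 32(W) are all W)
n=34: W (go to 17, an L position)
n=35: L (options 28(W), 30(W), 34(W) are all W)
n=36: W (go to 27, an L position)
L entries with 0 ≤ n ≤ 36: n = 0, 1, 3, 5, 7, 9, 11, 13, 15, 17, 19, 21, 23, 25, 27, 29, 31, 33, 35; that makes 19.

19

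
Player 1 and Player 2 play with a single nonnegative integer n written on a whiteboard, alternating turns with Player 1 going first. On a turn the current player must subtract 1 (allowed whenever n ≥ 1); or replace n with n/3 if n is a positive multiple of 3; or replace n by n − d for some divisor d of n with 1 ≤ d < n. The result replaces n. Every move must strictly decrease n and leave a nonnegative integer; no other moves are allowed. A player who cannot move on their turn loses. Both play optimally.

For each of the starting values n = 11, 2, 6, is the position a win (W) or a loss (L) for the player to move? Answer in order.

Compute win/loss labels from the base case upward. A position with no move is L. Any other position is W if it can reach an L in one move, else L.
n=0: no move → L
n=1: can move to 0, which is L ⇒ W
n=2: the only move is to 1(W), a W ⇒ L
n=3: can move to 2, which is L ⇒ W
n=4: can move to 2, which is L ⇒ W
n=5: the only move is to 4(W), a W ⇒ L
n=6: can move to 2, which is L ⇒ W
n=7: the only move is to 6(W), a W ⇒ L
n=8: can move to 7, which is L ⇒ W
n=9: moves to 3(W), 6(W), 8(W); every one is W ⇒ L
n=10: can move to 5, which is L ⇒ W
n=11: the only move is to 10(W), a W ⇒ L

11: L, 2: L, 6: W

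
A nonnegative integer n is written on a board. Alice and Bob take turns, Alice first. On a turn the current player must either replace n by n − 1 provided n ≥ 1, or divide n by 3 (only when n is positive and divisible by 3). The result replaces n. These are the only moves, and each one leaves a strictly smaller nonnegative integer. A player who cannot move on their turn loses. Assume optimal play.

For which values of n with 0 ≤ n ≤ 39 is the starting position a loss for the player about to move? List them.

Use the standard recursion: the mover loses at a terminal position; elsewhere, the mover wins exactly when some move hands the opponent an L position.
n=0: no move → L
n=1: can move to 0, which is L ⇒ W
n=2: the only move is to 1(W), a W ⇒ L
n=3: can move to 2, which is L ⇒ W
n=4: the only move is to 3(W), a W ⇒ L
n=5: can move to 4, which is L ⇒ W
n=6: can move to 2, which is L ⇒ W
n=7: the only move is to 6(W), a W ⇒ L
n=8: can move to 7, which is L ⇒ W
n=9: moves to 3(W), 8(W); every one is W ⇒ L
n=10: can move to 9, which is L ⇒ W
n=11: the only move is to 10(W), a W ⇒ L
n=12: can move to 4, which is L ⇒ W
n=13: the only move is to 12(W), a W ⇒ L
n=14: can move to 13, which is L ⇒ W
n=15: moves to 5(W), 14(W); every one is W ⇒ L
n=16: can move to 15, which is L ⇒ W
n=17: the only move is to 16(W), a W ⇒ L
n=18: can move to 17, which is L ⇒ W
n=19: the only move is to 18(W), a W ⇒ L
n=20: can move to 19, which is L ⇒ W
n=21: can move to 7, which is L ⇒ W
n=22: the only move is to 21(W), a W ⇒ L
n=23: can move to 22, which is L ⇒ W
n=24: moves to 8(W), 23(W); every one is W ⇒ L
n=25: can move to 24, which is L ⇒ W
n=26: the only move is to 25(W), a W ⇒ L
n=27: can move to 9, which is L ⇒ W
n=28: the only move is to 27(W), a W ⇒ L
n=29: can move to 28, which is L ⇒ W
n=30: moves to 10(W), 29(W); every one is W ⇒ L
n=31: can move to 30, which is L ⇒ W
n=32: the only move is to 31(W), a W ⇒ L
n=33: can move to 11, which is L ⇒ W
n=34: the only move is to 33(W), a W ⇒ L
n=35: can move to 34, which is L ⇒ W
n=36: moves to 12(W), 35(W); every one is W ⇒ L
n=37: can move to 36, which is L ⇒ W
n=38: the only move is to 37(W), a W ⇒ L
n=39: can move to 13, which is L ⇒ W
Reading off the rows marked L gives the requested list; there are 19 such values of n.

0, 2, 4, 7, 9, 11, 13, 15, 17, 19, 22, 24, 26, 28, 30, 32, 34, 36, 38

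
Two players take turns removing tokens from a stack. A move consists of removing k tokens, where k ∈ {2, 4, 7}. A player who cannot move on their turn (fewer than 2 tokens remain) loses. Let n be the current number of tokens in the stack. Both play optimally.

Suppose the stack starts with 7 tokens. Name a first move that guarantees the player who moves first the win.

Remove 7, leaving 0.

Label each position W (a win for the player to move) or L (a loss). A position with no legal move is L; any other position is W exactly when some move reaches an L, and L when every move reaches a W.
n=0: no move → L
n=1: no move → L
n=2: →0(L), so W
n=3: →1(L), so W
n=4: →0(L), so W
n=5: →1(L), so W
n=6: →4(W), 2(W) — all W, so L
n=7: →0(L), so W
From 7, the L positions reachable in one move are: 0.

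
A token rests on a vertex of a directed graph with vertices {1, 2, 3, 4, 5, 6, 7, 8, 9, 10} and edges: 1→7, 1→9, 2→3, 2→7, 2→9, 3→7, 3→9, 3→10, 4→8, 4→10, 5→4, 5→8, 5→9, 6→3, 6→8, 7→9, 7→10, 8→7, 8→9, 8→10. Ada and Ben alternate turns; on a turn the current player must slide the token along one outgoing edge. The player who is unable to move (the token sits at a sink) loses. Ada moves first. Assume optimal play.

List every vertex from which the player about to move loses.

Compute win/loss labels from the base case upward. A position with no move is L. Any other position is W if it can reach an L in one move, else L.
Every edge goes from a vertex to one that appears earlier in the order 10, 9, 7, 8, 3, 6, 4, 5, 1, 2, so processing vertices in that order labels each vertex after all of its successors.
10: no outgoing edge → L
9: no outgoing edge → L
7: →9(L), so W
8: →9(L), so W
3: →9(L), so W
6: →3(W), 8(W) — all W, so L
4: →10(L), so W
5: →9(L), so W
1: →9(L), so W
2: →9(L), so W
The losing starting vertices are exactly the entries labelled L in this table (3 of them).

6, 9, 10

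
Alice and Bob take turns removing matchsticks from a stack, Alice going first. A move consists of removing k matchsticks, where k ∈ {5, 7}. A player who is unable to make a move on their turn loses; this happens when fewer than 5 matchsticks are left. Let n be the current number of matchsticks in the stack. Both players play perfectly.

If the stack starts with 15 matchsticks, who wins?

Compute win/loss labels from the base case upward. A position with no move is L. Any other position is W if it can reach an L in one move, else L.
n=0: no move → L
n=1: no move → L
n=2: no move → L
n=3: no move → L
n=4: no move → L
n=5: can move to 0, which is L ⇒ W
n=6: can move to 1, which is L ⇒ W
n=7: can move to 2, which is L ⇒ W
n=8: can move to 3, which is L ⇒ W
n=9: can move to 4, which is L ⇒ W
n=10: can move to 3, which is L ⇒ W
n=11: can move to 4, which is L ⇒ W
n=12: moves to 7(W), 5(W); every one is W ⇒ L
n=13: moves to 8(W), 6(W); every one is W ⇒ L
n=14: moves to 9(W), 7(W); every one is W ⇒ L
n=15: moves to 10(W), 8(W); every one is W ⇒ L
The starting position 15 is L: whatever Alice does, the opponent receives a W position.

Bob wins.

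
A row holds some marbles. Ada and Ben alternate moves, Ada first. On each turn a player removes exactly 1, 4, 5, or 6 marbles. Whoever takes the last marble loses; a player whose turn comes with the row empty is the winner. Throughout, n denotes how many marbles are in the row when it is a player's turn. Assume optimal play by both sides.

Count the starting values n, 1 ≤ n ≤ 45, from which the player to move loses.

10

Work bottom-up. With no move the player to move wins. Otherwise the position is W if at least one move leads to an L position for the opponent, and L if every move leads to a W.
n=0: no move; the opponent has just taken the last marble and therefore loses → W
n=1: the only move is to 0(W), a W ⇒ L
n=2: can move to 1, which is L ⇒ W
n=3: the only move is to 2(W), a W ⇒ L
n=4: can move to 3, which is L ⇒ W
n=5: can move to 1, which is L ⇒ W
n=6: can move to 1, which is L ⇒ W
n=7: can move to 3, which is L ⇒ W
n=8: can move to 3, which is L ⇒ W
n=9: can move to 3, which is L ⇒ W
n=10: moves to 9(W), 6(W), 5(W), 4(W); every one is W ⇒ L
n=11: can move to 10, which is L ⇒ W
n=12: moves to 11(W), 8(W), 7(W), 6(W); every one is W ⇒ L
n=13: can move to 12, which is L ⇒ W
n=14: can move to 10, which is L ⇒ W
n=15: can move to 10, which is L ⇒ W
n=16: can move to 12, which is L ⇒ W
n=17: can move to 12, which is L ⇒ W
n=18: can move to 12, which is L ⇒ W
n=19: moves to 18(W), 15(W), 14(W), 13(W); every one is W ⇒ L
n=20: can move to 19, which is L ⇒ W
n=21: moves to 20(W), 17(W), 16(W), 15(W); every one is W ⇒ L
n=22: can move to 21, which is L ⇒ W
n=23: can move to 19, which is L ⇒ W
n=24: can move to 19, which is L ⇒ W
n=25: can move to 21, which is L ⇒ W
n=26: can move to 21, which is L ⇒ W
n=27: can move to 21, which is L ⇒ W
n=28: moves to 27(W), 24(W), 23(W), 22(W); every one is W ⇒ L
n=29: can move to 28, which is L ⇒ W
n=30: moves to 29(W), 26(W), 25(W), 24(W); every one is W ⇒ L
n=31: can move to 30, which is L ⇒ W
n=32: can move to 28, which is L ⇒ W
n=33: can move to 28, which is L ⇒ W
n=34: can move to 30, which is L ⇒ W
n=35: can move to 30, which is L ⇒ W
n=36: can move to 30, which is L ⇒ W
n=37: moves to 36(W), 33(W), 32(W), 31(W); every one is W ⇒ L
n=38: can move to 37, which is L ⇒ W
n=39: moves to 38(W), 35(W), 34(W), 33(W); every one is W ⇒ L
n=40: can move to 39, which is L ⇒ W
n=41: can move to 37, which is L ⇒ W
n=42: can move to 37, which is L ⇒ W
n=43: can move to 39, which is L ⇒ W
n=44: can move to 39, which is L ⇒ W
n=45: can move to 39, which is L ⇒ W
L entries with 1 ≤ n ≤ 45 (the range starts at n=1): n = 1, 3, 10, 12, 19, 21, 28, 30, 37, 39; that makes 10.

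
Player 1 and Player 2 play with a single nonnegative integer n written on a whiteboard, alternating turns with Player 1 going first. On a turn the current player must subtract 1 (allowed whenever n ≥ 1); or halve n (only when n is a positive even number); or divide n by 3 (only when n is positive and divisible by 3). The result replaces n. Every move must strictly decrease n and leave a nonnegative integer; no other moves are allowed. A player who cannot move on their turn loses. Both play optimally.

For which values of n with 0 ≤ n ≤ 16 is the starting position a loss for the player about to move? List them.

Build the W/L table. Terminal = L. A non-terminal position is W if it has a move to some L; otherwise it is L.
n=0: no move → L
n=1: can move to 0, which is L ⇒ W
n=2: the only move is to 1(W), a W ⇒ L
n=3: can move to 2, which is L ⇒ W
n=4: can move to 2, which is L ⇒ W
n=5: the only move is to 4(W), a W ⇒ L
n=6: can move to 2, which is L ⇒ W
n=7: the only move is to 6(W), a W ⇒ L
n=8: can move to 7, which is L ⇒ W
n=9: moves to 3(W), 8(W); every one is W ⇒ L
n=10: can move to 5, which is L ⇒ W
n=11: the only move is to 10(W), a W ⇒ L
n=12: can move to 11, which is L ⇒ W
n=13: the only move is to 12(W), a W ⇒ L
n=14: can move to 7, which is L ⇒ W
n=15: can move to 5, which is L ⇒ W
n=16: moves to 8(W), 15(W); every one is W ⇒ L
The losing starting values of n are exactly the entries labelled L in this table (8 of them).

0, 2, 5, 7, 9, 11, 13, 16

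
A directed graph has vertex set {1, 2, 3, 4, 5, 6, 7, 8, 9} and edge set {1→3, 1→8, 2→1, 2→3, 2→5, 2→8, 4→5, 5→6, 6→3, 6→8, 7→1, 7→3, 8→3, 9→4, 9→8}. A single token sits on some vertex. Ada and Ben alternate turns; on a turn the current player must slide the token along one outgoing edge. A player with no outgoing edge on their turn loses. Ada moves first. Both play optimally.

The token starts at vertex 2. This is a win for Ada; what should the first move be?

Compute win/loss labels from the base case upward. A position with no move is L. Any other position is W if it can reach an L in one move, else L.
Every edge goes from a vertex to one that appears earlier in the order 3, 8, 6, 1, 5, 2, 4, 9, 7, so processing vertices in that order labels each vertex after all of its successors.
3: no outgoing edge → L
8: →3(L), so W
6: →3(L), so W
1: →3(L), so W
5: →6(W) only, which is W, so L
2: →5(L), so W
4: →5(L), so W
9: →4(W), 8(W) — all W, so L
7: →3(L), so W
From 2, the L positions reachable in one move are: 5, 3. Any move reaching one of these is winning.

Move to 5.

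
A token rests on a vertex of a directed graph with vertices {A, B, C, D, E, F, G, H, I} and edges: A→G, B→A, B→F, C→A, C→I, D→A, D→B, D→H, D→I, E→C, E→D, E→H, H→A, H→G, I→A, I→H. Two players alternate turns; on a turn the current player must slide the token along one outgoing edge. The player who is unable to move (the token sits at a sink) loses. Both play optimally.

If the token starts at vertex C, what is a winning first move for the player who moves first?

Work bottom-up. With no move the player to move loses. Otherwise the position is W if at least one move leads to an L position for the opponent, and L if every move leads to a W.
Every edge goes from a vertex to one that appears earlier in the order F, G, A, H, B, I, C, D, E, so processing vertices in that order labels each vertex after all of its successors.
F: no outgoing edge → L
G: no outgoing edge → L
A: →G(L), so W
H: →G(L), so W
B: →F(L), so W
I: →H(W), A(W) — all W, so L
C: →I(L), so W
D: →I(L), so W
E: →D(W), C(W), H(W) — all W, so L
From C, the L positions reachable in one move are: I.

Move to I.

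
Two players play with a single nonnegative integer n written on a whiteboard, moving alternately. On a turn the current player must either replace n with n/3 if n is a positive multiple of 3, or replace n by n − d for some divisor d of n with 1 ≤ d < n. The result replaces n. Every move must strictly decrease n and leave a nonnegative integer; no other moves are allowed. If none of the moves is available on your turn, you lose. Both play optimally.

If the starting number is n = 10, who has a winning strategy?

Work bottom-up. With no move the player to move loses. Otherwise the position is W if at least one move leads to an L position for the opponent, and L if every move leads to a W.
n=0: no move → L
n=1: no move → L
n=2: can move to 1, which is L ⇒ W
n=3: can move to 1, which is L ⇒ W
n=4: moves to 2(W), 3(W); every one is W ⇒ L
n=5: can move to 4, which is L ⇒ W
n=6: can move to 4, which is L ⇒ W
n=7: the only move is to 6(W), a W ⇒ L
n=8: can move to 4, which is L ⇒ W
n=9: moves to 3(W), 6(W), 8(W); every one is W ⇒ L
n=10: can move to 9, which is L ⇒ W
The starting position 10 is W: the player to move should move to 9, handing over an L position.

The first player wins.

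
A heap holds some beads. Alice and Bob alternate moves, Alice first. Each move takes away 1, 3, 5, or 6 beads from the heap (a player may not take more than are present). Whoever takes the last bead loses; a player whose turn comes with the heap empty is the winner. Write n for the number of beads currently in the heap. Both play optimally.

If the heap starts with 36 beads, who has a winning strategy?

Bob wins.

Use the standard recursion: the mover wins at a terminal position; elsewhere, the mover wins exactly when some move hands the opponent an L position.
n=0: no move; the opponent has just taken the last bead and therefore loses → W
n=1: the only move is to 0(W), a W ⇒ L
n=2: can move to 1, which is L ⇒ W
n=3: moves to 2(W), 0(W); every one is W ⇒ L
n=4: can move to 3, which is L ⇒ W
n=5: moves to 4(W), 2(W), 0(W); every one is W ⇒ L
n=6: can move to 5, which is L ⇒ W
n=7: can move to 1, which is L ⇒ W
n=8: can move to 5, which is L ⇒ W
n=9: can move to 3, which is L ⇒ W
n=10: can move to 5, which is L ⇒ W
n=11: can move to 5, which is L ⇒ W
n=12: moves to 11(W), 9(W), 7(W), 6(W); every one is W ⇒ L
n=13: can move to 12, which is L ⇒ W
n=14: moves to 13(W), 11(W), 9(W), 8(W); every one is W ⇒ L
n=15: can move to 14, which is L ⇒ W
n=16: moves to 15(W), 13(W), 11(W), 10(W); every one is W ⇒ L
n=17: can move to 16, which is L ⇒ W
n=18: can move to 12, which is L ⇒ W
n=19: can move to 16, which is L ⇒ W
n=20: can move to 14, which is L ⇒ W
n=21: can move to 16, which is L ⇒ W
n=22: can move to 16, which is L ⇒ W
n=23: moves to 22(W), 20(W), 18(W), 17(W); every one is W ⇒ L
n=24: can move to 23, which is L ⇒ W
n=25: moves to 24(W), 22(W), 20(W), 19(W); every one is W ⇒ L
n=26: can move to 25, which is L ⇒ W
n=27: moves to 26(W), 24(W), 22(W), 21(W); every one is W ⇒ L
n=28: can move to 27, which is L ⇒ W
n=29: can move to 23, which is L ⇒ W
n=30: can move to 27, which is L ⇒ W
n=31: can move to 25, which is L ⇒ W
n=32: can move to 27, which is L ⇒ W
n=33: can move to 27, which is L ⇒ W
n=34: moves to 33(W), 31(W), 29(W), 28(W); every one is W ⇒ L
n=35: can move to 34, which is L ⇒ W
n=36: moves to 35(W), 33(W), 31(W), 30(W); every one is W ⇒ L
Every move from 36 reaches a W position, so the mover loses.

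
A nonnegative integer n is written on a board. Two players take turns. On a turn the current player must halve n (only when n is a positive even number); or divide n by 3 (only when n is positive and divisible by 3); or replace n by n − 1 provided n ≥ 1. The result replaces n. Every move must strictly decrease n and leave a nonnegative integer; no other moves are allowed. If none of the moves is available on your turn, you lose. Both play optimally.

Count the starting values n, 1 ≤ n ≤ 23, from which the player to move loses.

Positions with no move are L. A position that does have a move is losing for the player to move precisely when every available move leads to a winning position for the opponent. Fill in the labels:
n=0: no move → L
n=1: reaches L-position 0 → W
n=2: only reaches 1(W), which is W → L
n=3: reaches L-position 2 → W
n=4: reaches L-position 2 → W
n=5: only reaches 4(W), which is W → L
n=6: reaches L-position 2 → W
n=7: only reaches 6(W), which is W → L
n=8: reaches L-position 7 → W
n=9: only reaches 3(W), 8(W), all W → L
n=10: reaches L-position 5 → W
n=11: only reaches 10(W), which is W → L
n=12: reaches L-position 11 → W
n=13: only reaches 12(W), which is W → L
n=14: reaches L-position 7 → W
n=15: reaches L-position 5 → W
n=16: only reaches 8(W), 15(W), all W → L
n=17: reaches L-position 16 → W
n=18: reaches L-position 9 → W
n=19: only reaches 18(W), which is W → L
n=20: reaches L-position 19 → W
n=21: reaches L-position 7 → W
n=22: reaches L-position 11 → W
n=23: only reaches 22(W), which is W → L
L entries with 1 ≤ n ≤ 23 (n=0 is outside the asked range and is not counted): n = 2, 5, 7, 9, 11, 13, 16, 19, 23; that makes 9.

9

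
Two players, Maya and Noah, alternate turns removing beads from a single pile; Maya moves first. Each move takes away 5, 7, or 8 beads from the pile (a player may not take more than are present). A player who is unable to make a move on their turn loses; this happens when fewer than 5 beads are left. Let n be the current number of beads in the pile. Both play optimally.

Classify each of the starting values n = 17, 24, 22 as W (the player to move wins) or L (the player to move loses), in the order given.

Positions with no move are L. A position that does have a move is losing for the player to move precisely when every available move leads to a winning position for the opponent. Fill in the labels:
n=0: no move → L
n=1: no move → L
n=2: no move → L
n=3: no move → L
n=4: no move → L
n=5: →0(L), so W
n=6: →1(L), so W
n=7: →2(L), so W
n=8: →3(L), so W
n=9: →4(L), so W
n=10: →3(L), so W
n=11: →4(L), so W
n=12: →4(L), so W
n=13: →8(W), 6(W), 5(W) — all W, so L
n=14: →9(W), 7(W), 6(W) — all W, so L
n=15: →10(W), 8(W), 7(W) — all W, so L
n=16: →11(W), 9(W), 8(W) — all W, so L
n=17: →12(W), 10(W), 9(W) — all W, so L
n=18: →13(L), so W
n=19: →14(L), so W
n=20: →15(L), so W
n=21: →16(L), so W
n=22: →17(L), so W
n=23: →16(L), so W
n=24: →17(L), so W

17: L, 24: W, 22: W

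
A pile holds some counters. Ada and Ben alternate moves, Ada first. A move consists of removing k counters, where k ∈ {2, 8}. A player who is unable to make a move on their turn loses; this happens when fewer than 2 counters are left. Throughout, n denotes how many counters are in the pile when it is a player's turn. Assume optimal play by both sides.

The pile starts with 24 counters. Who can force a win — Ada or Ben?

Classify positions by backward induction: terminal positions (no move available) are L. From any other position, the mover wins iff some move reaches an L.
n=0: no move → L
n=1: no move → L
n=2: W (go to 0, an L position)
n=3: W (go to 1, an L position)
n=4: L (sole option 2(W) is W)
n=5: L (sole option 3(W) is W)
n=6: W (go to 4, an L position)
n=7: W (go to 5, an L position)
n=8: W (go to 0, an L position)
n=9: W (go to 1, an L position)
n=10: L (options 8(W), 2(W) are all W)
n=11: L (options 9(W), 3(W) are all W)
n=12: W (go to 10, an L position)
n=13: W (go to 11, an L position)
n=14: L (options 12(W), 6(W) are all W)
n=15: L (options 13(W), 7(W) are all W)
n=16: W (go to 14, an L position)
n=17: W (go to 15, an L position)
n=18: W (go to 10, an L position)
n=19: W (go to 11, an L position)
n=20: L (options 18(W), 12(W) are all W)
n=21: L (options 19(W), 13(W) are all W)
n=22: W (go to 20, an L position)
n=23: W (go to 21, an L position)
n=24: L (options 22(W), 16(W) are all W)
Every move from 24 reaches a W position, so the mover loses.

Ben wins.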